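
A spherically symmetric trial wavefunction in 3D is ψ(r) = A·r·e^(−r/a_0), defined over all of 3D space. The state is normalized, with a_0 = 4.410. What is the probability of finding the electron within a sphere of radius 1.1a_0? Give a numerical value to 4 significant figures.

P = ∫ |ψ|² 4πr² dr over r ≤ 1.1a_0.
The full normalization integral is A²·[3·π·a_0^5] = 1, fixing A².
Let u = r/a_0; then A², 4π and the length scale all cancel, so P = ∫_{0}^{1.1} u^4·e^(-2·u) du ÷ ∫_{0}^{∞} u^4·e^(-2·u) du.
Using ∫ u^4·e^(-2·u) du = -(u^4/2 + u^3 + 3·u^2/2 + 3·u/2 + 3/4)·e^(-2·u), the numerator is ≈ 0.0543722 and the denominator is 3/4.
Taking the ratio yields P = 0.072496.

P ≈ 0.07250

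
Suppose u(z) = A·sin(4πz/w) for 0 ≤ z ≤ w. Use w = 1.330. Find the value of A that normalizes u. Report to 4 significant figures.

A ≈ 1.226

The normalization condition is ∫|u|² dz = 1 from 0 to w.
Using sin²θ = (1 − cos 2θ)/2, the integral (without the A² prefactor) comes out to w/2.
Substituting w = 1.330 gives A² = 1.5038, so A = 1.2263.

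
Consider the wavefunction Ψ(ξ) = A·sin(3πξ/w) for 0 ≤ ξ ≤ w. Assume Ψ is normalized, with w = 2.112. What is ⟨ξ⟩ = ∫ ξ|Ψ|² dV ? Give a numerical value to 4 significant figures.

⟨ξ⟩ = ∫ ξ |Ψ|² dξ over the full domain.
With ∫₀^w sin²(nπξ/w) dξ = w/2, evaluating both integrals, ⟨ξ⟩ = w/2.
Putting w = 2.112 gives 1.0560.

⟨ξ⟩ ≈ 1.056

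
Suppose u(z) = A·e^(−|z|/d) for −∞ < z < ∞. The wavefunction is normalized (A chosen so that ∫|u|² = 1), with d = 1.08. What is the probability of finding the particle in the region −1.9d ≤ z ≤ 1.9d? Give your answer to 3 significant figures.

The probability is P = ∫ |u|² dz over [−1.9d, 1.9d].
Since A² = 1/(d), this is the region integral divided by the full normalization integral.
By symmetry take twice the z ≥ 0 contribution in numerator and denominator; the 2's cancel. In terms of t = z/d (A² and the length scale cancel between numerator and denominator), P = [∫_{0}^{1.9} e^(-2·t) dt] / [∫_{0}^{∞} e^(-2·t) dt].
With ∫ e^(-2·t) dt = -e^(-2·t)/2 + C, the region integral is 1/2 - e^(-19/5)/2 and the full one is 1/2.
This works out to P = 0.9776.

P ≈ 0.978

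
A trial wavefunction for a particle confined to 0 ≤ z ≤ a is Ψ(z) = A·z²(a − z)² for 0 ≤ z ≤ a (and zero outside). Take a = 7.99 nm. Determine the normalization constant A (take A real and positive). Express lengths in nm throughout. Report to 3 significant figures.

A ≈ 0.00218 nm^(-9/2)

We need A² ∫|f|² dz = 1, taking the integral from 0 to a.
The integral (without the A² prefactor) comes out to a^9/630.
Hence A² = 1/[a^9/630].
With a = 7.99: A² = 0.000004747 and A = 0.002179.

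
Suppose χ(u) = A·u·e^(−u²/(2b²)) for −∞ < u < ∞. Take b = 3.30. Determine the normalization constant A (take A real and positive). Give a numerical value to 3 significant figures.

Require ∫ |χ|² du = 1 over the whole domain.
∫|χ|² du = A²·(√(π)·b^3/2).
Setting this equal to 1 gives A² = 1/(√(π)·b^3/2).
With b = 3.30: A² = 0.03140 and A = 0.1772.

A ≈ 0.177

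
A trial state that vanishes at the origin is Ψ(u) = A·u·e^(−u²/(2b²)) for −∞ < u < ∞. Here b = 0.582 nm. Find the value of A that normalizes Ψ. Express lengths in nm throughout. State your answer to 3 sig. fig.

A ≈ 2.39 nm^(-3/2)

Require ∫ |Ψ|² du = 1 over the whole domain.
Using the Gaussian integral ∫_{−∞}^{∞} e^(−αu²) du = √(π/α), the integral (without the A² prefactor) comes out to √(π)·b^3/2.
Setting this equal to 1 gives A² = 1/(√(π)·b^3/2).
With b = 0.582: A² = 5.724 and A = 2.392.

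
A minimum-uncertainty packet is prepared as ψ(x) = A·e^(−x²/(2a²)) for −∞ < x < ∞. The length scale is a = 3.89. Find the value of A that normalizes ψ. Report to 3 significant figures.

Require ∫ |ψ|² dx = 1 over the whole domain.
Using the Gaussian integral ∫_{−∞}^{∞} e^(−αx²) dx = √(π/α), carrying out the integral gives A² · √(π)·a.
With a = 3.89: A² = 0.1450 and A = 0.3808.

A ≈ 0.381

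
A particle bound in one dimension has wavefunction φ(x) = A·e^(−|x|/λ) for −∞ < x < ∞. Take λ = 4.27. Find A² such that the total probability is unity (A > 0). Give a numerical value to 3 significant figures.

A^2 ≈ 0.234

Normalization requires ∫|φ|² dx = 1, integrated from −∞ to ∞.
With φ = A·e^(−|x|/λ), the integral evaluates to A²·[λ].
Setting this equal to 1 gives A² = 1/(λ).
Substituting λ = 4.27 gives A² = 0.2342, so A = 0.4839.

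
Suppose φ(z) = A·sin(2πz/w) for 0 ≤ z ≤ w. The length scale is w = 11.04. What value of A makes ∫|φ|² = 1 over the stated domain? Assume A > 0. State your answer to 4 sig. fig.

A ≈ 0.4256

Normalization requires ∫|φ|² dz = 1, integrated from 0 to w.
∫|φ|² dz = A²·(w/2).
With w = 11.04: A² = 0.18116 and A = 0.42563.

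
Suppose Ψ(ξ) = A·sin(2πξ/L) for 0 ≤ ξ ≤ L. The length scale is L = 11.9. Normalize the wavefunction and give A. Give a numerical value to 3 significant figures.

A ≈ 0.410

The normalization condition is ∫|Ψ|² dξ = 1 from 0 to L.
Carrying out the integral gives A² · L/2.
So A² = (L/2)^(−1).
Substituting L = 11.9 gives A² = 0.1681, so A = 0.4100.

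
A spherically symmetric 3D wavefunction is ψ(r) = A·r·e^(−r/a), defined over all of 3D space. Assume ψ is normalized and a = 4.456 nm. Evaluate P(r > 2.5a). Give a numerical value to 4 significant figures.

P ≈ 0.4405

With dV = 4πr²dr, the probability is ∫|ψ|² dV over r > 2.5a.
The full normalization integral is A²·[3·π·a^5] = 1, fixing A².
Let u = r/a; then A², 4π and the length scale all cancel, so P = ∫_{2.5}^{∞} u^4·e^(-2·u) du ÷ ∫_{0}^{∞} u^4·e^(-2·u) du.
An antiderivative of u^4·e^(-2·u) is -(u^4/2 + u^3 + 3·u^2/2 + 3·u/2 + 3/4)·e^(-2·u); evaluating from 2.5 to ∞ gives 1569·e^(-5)/32, while the full integral is 3/4.
This evaluates to P = 0.44049.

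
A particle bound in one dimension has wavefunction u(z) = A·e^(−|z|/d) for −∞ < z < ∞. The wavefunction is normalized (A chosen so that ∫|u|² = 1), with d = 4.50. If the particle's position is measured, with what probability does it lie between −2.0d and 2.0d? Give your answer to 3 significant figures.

|u|² is the probability density, so P = ∫_{−2.0d}^{2.0d} |u|² dz.
With A² fixed by ∫|u|² = 1, i.e. A² = (d)^(−1), substitute and integrate.
Both integrals are even about z = 0, so only the z ≥ 0 halves are needed (the factors of 2 cancel). Substituting t = z/d, A² and the length scale cancel in the ratio: P = ∫_{0}^{2.0} e^(-2·t) dt / ∫_{0}^{∞} e^(-2·t) dt.
An antiderivative of e^(-2·t) is -e^(-2·t)/2; evaluating from 0 to 2.0 gives 1/2 - e^(-4)/2, while the full integral is 1/2.
Evaluating gives P = 0.9817.

P ≈ 0.982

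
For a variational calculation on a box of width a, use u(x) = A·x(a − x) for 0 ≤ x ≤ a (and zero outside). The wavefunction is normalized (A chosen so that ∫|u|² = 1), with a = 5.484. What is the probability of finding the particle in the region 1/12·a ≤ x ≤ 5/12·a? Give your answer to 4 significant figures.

P ≈ 0.3415

|u|² is the probability density, so P = ∫_{1/12·a}^{5/12·a} |u|² dx.
The normalization integral ∫|u|²dx over the whole domain equals a^5/30·A², and A² cancels in the ratio.
Let t = x/a; then A² and the length scale cancel, so P = ∫_{1/12}^{5/12} t^2·(1 - t)^2 dt ÷ ∫_{0}^{1} t^2·(1 - t)^2 dt.
With ∫ t^2·(1 - t)^2 dt = t^3·(6·t^2 - 15·t + 10)/30 + C, the region integral is ≈ 0.0113844 and the full one is 1/30.
Taking the ratio, P = 0.34153.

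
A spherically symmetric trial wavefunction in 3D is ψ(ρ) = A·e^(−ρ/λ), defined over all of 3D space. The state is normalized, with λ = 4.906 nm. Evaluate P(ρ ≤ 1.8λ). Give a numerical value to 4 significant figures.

Integrate the radial probability density 4πρ²|ψ|² over ρ ≤ 1.8λ.
A² is fixed by ∫₀^∞ 4πρ²|ψ|² dρ = 1, i.e. A² = (π·λ^3)^(−1).
In terms of u = ρ/λ (A², 4π and the length scale all cancel between numerator and denominator), P = [∫_{0}^{1.8} u^2·e^(-2·u) du] / [∫_{0}^{∞} u^2·e^(-2·u) du].
Using ∫ u^2·e^(-2·u) du = -(2·u^2 + 2·u + 1)·e^(-2·u)/4, the numerator is 1/4 - 277·e^(-18/5)/100 and the denominator is 1/4.
Taking the ratio yields P = 0.69725.

P ≈ 0.6973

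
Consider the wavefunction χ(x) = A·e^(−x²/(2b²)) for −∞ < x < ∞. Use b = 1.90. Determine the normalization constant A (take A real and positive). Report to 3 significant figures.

The normalization condition is ∫|χ|² dx = 1 from −∞ to ∞.
Using the Gaussian integral ∫_{−∞}^{∞} e^(−αx²) dx = √(π/α), with χ = A·e^(−x²/(2b²)), the integral evaluates to A²·[√(π)·b].
Setting this equal to 1 gives A² = 1/(√(π)·b).
With b = 1.90: A² = 0.2969 and A = 0.5449.

A ≈ 0.545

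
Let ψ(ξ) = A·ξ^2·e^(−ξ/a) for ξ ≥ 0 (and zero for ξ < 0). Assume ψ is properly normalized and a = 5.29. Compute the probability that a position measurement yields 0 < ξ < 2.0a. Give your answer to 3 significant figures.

P ≈ 0.371

|ψ|² is the probability density, so P = ∫_{0}^{2.0a} |ψ|² dξ.
Since A² = 1/(3·a^5/4), this is the region integral divided by the full normalization integral.
Substituting u = ξ/a, A² and the length scale cancel in the ratio: P = ∫_{0}^{2.0} u^4·e^(-2·u) du / ∫_{0}^{∞} u^4·e^(-2·u) du.
With ∫ u^4·e^(-2·u) du = -(u^4/2 + u^3 + 3·u^2/2 + 3·u/2 + 3/4)·e^(-2·u) + C, the region integral is 3/4 - 103·e^(-4)/4 and the full one is 3/4.
This works out to P = 0.3712.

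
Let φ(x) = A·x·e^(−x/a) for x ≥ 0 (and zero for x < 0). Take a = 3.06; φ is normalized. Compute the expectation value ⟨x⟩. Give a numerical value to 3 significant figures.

The expectation value is the |φ|²-weighted average of x: ∫ x|φ|² dx.
The ratio of the moment integral to the normalization integral gives ⟨x⟩ = 3·a/2.
Putting a = 3.06 gives 4.590.

⟨x⟩ ≈ 4.59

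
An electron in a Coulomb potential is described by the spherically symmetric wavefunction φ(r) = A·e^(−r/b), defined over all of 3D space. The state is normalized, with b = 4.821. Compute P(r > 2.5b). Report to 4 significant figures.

P ≈ 0.1247

Integrate the radial probability density 4πr²|φ|² over r > 2.5b.
Normalization gives A² = 1/(π·b^3).
In terms of u = r/b (A², 4π and the length scale all cancel between numerator and denominator), P = [∫_{2.5}^{∞} u^2·e^(-2·u) du] / [∫_{0}^{∞} u^2·e^(-2·u) du].
Using ∫ u^2·e^(-2·u) du = -(2·u^2 + 2·u + 1)·e^(-2·u)/4, the numerator is 37·e^(-5)/8 and the denominator is 1/4.
Taking the ratio yields P = 0.12465.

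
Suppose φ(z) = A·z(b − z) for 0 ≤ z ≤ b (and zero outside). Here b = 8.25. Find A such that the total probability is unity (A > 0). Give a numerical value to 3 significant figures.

A ≈ 0.0280

Require ∫ |φ|² dz = 1 over the whole domain.
The integral (without the A² prefactor) comes out to b^5/30.
Substituting b = 8.25 gives A² = 0.0007850, so A = 0.02802.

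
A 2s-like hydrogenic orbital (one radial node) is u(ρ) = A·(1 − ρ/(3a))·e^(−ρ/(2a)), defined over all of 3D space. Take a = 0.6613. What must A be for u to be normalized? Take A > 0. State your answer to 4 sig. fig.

Normalization requires ∫|u|² 4πρ² dρ = 1, integrated from 0 to ∞.
In 3D with spherical symmetry the volume element is 4πρ² dρ.
Using ∫₀^∞ ρⁿ e^(−αρ) dρ = n!/αⁿ⁺¹, carrying out the integral gives A² · 8·π·a^3/3.
Hence A² = 1/[8·π·a^3/3].
Substituting a = 0.6613 gives A² = 0.41275, so A = 0.64246.

A ≈ 0.6425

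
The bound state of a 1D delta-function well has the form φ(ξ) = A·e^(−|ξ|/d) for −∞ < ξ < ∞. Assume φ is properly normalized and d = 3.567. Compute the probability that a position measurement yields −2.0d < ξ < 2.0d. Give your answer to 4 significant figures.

P = ∫_{−2.0d}^{2.0d} |φ(ξ)|² dξ.
Since A² = 1/(d), this is the region integral divided by the full normalization integral.
By symmetry take twice the ξ ≥ 0 contribution in numerator and denominator; the 2's cancel. Substituting u = ξ/d, A² and the length scale cancel in the ratio: P = ∫_{0}^{2.0} e^(-2·u) du / ∫_{0}^{∞} e^(-2·u) du.
Using ∫ e^(-2·u) du = -e^(-2·u)/2, the numerator is 1/2 - e^(-4)/2 and the denominator is 1/2.
This works out to P = 0.98168.

P ≈ 0.9817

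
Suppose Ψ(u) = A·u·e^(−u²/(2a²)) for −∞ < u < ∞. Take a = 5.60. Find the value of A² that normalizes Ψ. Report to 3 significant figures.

A^2 ≈ 0.00643

The normalization condition is ∫|Ψ|² du = 1 from −∞ to ∞.
With Ψ = A·u·e^(−u²/(2a²)), the integral evaluates to A²·[√(π)·a^3/2].
Setting this equal to 1 gives A² = 1/(√(π)·a^3/2).
Plugging in a = 5.60 yields A = 0.08016.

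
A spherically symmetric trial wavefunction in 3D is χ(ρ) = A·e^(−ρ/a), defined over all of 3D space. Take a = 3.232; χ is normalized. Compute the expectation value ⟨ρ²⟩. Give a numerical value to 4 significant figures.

⟨ρ^2⟩ ≈ 31.34

⟨ρ²⟩ = ∫ ρ^2 |χ|² 4πρ² dρ over the full domain.
Recall ∫₀^∞ ρ^m e^(−ρ/β) dρ = m!·β^(m+1), the ratio of the moment integral to the normalization integral gives ⟨ρ²⟩ = 3·a^2.
With a = 3.232, ⟨ρ^2⟩ = 31.337.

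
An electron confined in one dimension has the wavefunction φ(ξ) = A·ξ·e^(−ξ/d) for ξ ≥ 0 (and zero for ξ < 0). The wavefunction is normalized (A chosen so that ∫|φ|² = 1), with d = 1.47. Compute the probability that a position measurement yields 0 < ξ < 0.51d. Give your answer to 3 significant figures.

|φ|² is the probability density, so P = ∫_{0}^{0.51d} |φ|² dξ.
Since A² = 1/(d^3/4), this is the region integral divided by the full normalization integral.
Let u = ξ/d; then A² and the length scale cancel, so P = ∫_{0}^{0.51} u^2·e^(-2·u) du ÷ ∫_{0}^{∞} u^2·e^(-2·u) du.
An antiderivative of u^2·e^(-2·u) is -(2·u^2 + 2·u + 1)·e^(-2·u)/4; evaluating from 0 to 0.51 gives ≈ 0.021004, while the full integral is 1/4.
The result is P = 0.08402.

P ≈ 0.0840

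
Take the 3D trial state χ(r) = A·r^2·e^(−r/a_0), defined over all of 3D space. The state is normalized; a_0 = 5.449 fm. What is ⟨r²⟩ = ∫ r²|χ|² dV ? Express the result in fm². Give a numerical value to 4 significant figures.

⟨r²⟩ = ∫ r^2 |χ|² 4πr² dr over the full domain.
Since the A² factors cancel between numerator and denominator, ⟨r²⟩ = 14·a_0^2.
Putting a_0 = 5.449 gives 415.68.

⟨r^2⟩ ≈ 415.7 fm^2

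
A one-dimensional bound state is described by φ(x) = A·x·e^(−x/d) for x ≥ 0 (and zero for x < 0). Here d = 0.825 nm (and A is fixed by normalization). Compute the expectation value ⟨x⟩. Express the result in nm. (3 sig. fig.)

⟨x⟩ ≈ 1.24 nm

By definition ⟨x⟩ = ∫ x |φ(x)|² dx.
With ∫₀^∞ x^3 e^(−αx) dx = 3!/α^4, since the A² factors cancel between numerator and denominator, ⟨x⟩ = 3·d/2.
Putting d = 0.825 gives 1.238.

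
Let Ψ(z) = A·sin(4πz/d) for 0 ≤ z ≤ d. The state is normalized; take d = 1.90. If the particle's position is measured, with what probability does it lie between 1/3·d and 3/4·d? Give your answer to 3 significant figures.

P ≈ 0.451

The probability is P = ∫ |Ψ|² dz over [1/3·d, 3/4·d].
With A² fixed by ∫|Ψ|² = 1, i.e. A² = (d/2)^(−1), substitute and integrate.
Let u = z/d; then A² and the length scale cancel, so P = ∫_{1/3}^{3/4} sin(4·π·u)^2 du ÷ ∫_{0}^{1} sin(4·π·u)^2 du.
Using ∫ sin(4·π·u)^2 du = u/2 - sin(4·π·u)·cos(4·π·u)/(8·π), the numerator is √(3)/(32·π) + 5/24 and the denominator is 1/2.
This works out to P = √(3)/(16·π) + 5/12.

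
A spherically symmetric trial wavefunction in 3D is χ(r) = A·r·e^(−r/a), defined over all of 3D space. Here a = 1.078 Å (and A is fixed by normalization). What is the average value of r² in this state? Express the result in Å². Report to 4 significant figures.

⟨r²⟩ = ∫ r^2 |χ|² 4πr² dr over the full domain.
The ratio of the moment integral to the normalization integral gives ⟨r²⟩ = 15·a^2/2.
With a = 1.078, ⟨r^2⟩ = 8.7156.

⟨r^2⟩ ≈ 8.716 Å^2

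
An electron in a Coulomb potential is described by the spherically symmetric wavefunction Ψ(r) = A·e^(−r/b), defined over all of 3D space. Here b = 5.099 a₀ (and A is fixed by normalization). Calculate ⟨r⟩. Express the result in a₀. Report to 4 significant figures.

The expectation value is the |Ψ|²-weighted average of r: ∫ r|Ψ|² 4πr² dr.
The ratio of the moment integral to the normalization integral gives ⟨r⟩ = 3·b/2.
With b = 5.099, ⟨r⟩ = 7.6485.

⟨r⟩ ≈ 7.649 a₀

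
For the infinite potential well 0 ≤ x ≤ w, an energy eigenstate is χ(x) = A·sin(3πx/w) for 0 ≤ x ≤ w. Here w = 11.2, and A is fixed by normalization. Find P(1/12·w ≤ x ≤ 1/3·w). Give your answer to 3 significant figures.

P ≈ 0.303

|χ|² is the probability density, so P = ∫_{1/12·w}^{1/3·w} |χ|² dx.
Since A² = 1/(w/2), this is the region integral divided by the full normalization integral.
In terms of u = x/w (A² and the length scale cancel between numerator and denominator), P = [∫_{1/12}^{1/3} sin(3·π·u)^2 du] / [∫_{0}^{1} sin(3·π·u)^2 du].
Using ∫ sin(3·π·u)^2 du = u/2 - sin(6·π·u)/(12·π), the numerator is 1/(12·π) + 1/8 and the denominator is 1/2.
Taking the ratio, P = (2 + 3·π)/(12·π).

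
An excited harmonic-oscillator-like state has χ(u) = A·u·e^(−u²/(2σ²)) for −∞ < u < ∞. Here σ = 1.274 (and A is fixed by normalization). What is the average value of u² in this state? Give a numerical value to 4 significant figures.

⟨u^2⟩ ≈ 2.435

⟨u²⟩ = ∫ u^2 |χ|² du over the full domain.
Using the Gaussian integral ∫_{−∞}^{∞} e^(−αu²) du = √(π/α), evaluating both integrals, ⟨u²⟩ = 3·σ^2/2.
Putting σ = 1.274 gives 2.4346.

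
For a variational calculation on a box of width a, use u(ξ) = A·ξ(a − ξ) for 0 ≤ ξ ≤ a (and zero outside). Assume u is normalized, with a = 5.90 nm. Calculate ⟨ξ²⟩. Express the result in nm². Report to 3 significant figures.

⟨ξ^2⟩ ≈ 9.95 nm^2

The expectation value is the |u|²-weighted average of ξ^2: ∫ ξ^2|u|² dξ.
Since the A² factors cancel between numerator and denominator, ⟨ξ²⟩ = 2·a^2/7.
With a = 5.90, ⟨ξ^2⟩ = 9.946.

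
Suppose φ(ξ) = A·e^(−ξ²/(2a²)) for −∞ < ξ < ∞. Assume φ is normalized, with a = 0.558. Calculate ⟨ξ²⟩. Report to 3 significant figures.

⟨ξ^2⟩ ≈ 0.156

By definition ⟨ξ²⟩ = ∫ ξ^2 |φ(ξ)|² dξ.
Using the Gaussian integral ∫_{−∞}^{∞} e^(−αξ²) dξ = √(π/α), since the A² factors cancel between numerator and denominator, ⟨ξ²⟩ = a^2/2.
Putting a = 0.558 gives 0.1557.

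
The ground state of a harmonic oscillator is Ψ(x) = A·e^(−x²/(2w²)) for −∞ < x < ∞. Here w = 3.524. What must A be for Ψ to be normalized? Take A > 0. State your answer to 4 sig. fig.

A ≈ 0.4001

The normalization condition is ∫|Ψ|² dx = 1 from −∞ to ∞.
Using the Gaussian integral ∫_{−∞}^{∞} e^(−αx²) dx = √(π/α), the integral (without the A² prefactor) comes out to √(π)·w.
Setting this equal to 1 gives A² = 1/(√(π)·w).
Plugging in w = 3.524 yields A = 0.40012.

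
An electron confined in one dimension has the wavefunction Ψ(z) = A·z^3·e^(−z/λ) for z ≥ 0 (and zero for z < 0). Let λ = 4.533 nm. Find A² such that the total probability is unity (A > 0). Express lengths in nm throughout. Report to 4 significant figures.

Normalization requires ∫|Ψ|² dz = 1, integrated from 0 to ∞.
With ∫₀^∞ z^6 e^(−αz) dz = 6!/α^7, with Ψ = A·z^3·e^(−z/λ), the integral evaluates to A²·[45·λ^7/8].
So A² = (45·λ^7/8)^(−1).
With λ = 4.533: A² = 0.0000045204 and A = 0.0021261.

A^2 ≈ 0.000004520 nm^(-7)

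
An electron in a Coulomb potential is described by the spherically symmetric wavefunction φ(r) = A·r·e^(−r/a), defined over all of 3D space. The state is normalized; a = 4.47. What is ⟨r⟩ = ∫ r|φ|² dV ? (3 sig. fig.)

The expectation value is the |φ|²-weighted average of r: ∫ r|φ|² 4πr² dr.
The ratio of the moment integral to the normalization integral gives ⟨r⟩ = 5·a/2.
With a = 4.47, ⟨r⟩ = 11.18.

⟨r⟩ ≈ 11.2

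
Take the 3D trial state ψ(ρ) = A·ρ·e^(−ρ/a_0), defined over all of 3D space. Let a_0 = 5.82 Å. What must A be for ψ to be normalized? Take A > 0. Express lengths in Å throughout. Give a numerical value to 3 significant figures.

A ≈ 0.00399 Å^(-5/2)

We need A² ∫|f|² 4πρ² dρ = 1, taking the integral from 0 to ∞.
With ∫₀^∞ ρ^4 e^(−αρ) dρ = 4!/α^5, with ψ = A·ρ·e^(−ρ/a_0), the integral evaluates to A²·[3·π·a_0^5].
With a_0 = 5.82: A² = 0.00001589 and A = 0.003986.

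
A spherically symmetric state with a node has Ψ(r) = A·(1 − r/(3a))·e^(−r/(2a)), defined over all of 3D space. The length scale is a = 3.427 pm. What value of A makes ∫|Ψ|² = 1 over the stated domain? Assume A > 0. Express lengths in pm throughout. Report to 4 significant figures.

Normalization requires ∫|Ψ|² 4πr² dr = 1, integrated from 0 to ∞.
(Spherical symmetry: dV = 4πr² dr.)
Using ∫₀^∞ rⁿ e^(−αr) dr = n!/αⁿ⁺¹, ∫|Ψ|² 4πr² dr = A²·(8·π·a^3/3).
With a = 3.427: A² = 0.0029658 and A = 0.054459.

A ≈ 0.05446 pm^(-3/2)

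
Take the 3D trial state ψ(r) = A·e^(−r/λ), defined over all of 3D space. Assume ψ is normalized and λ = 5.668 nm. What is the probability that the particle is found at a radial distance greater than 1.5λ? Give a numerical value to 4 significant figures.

P ≈ 0.4232

With dV = 4πr²dr, the probability is ∫|ψ|² dV over r > 1.5λ.
The full normalization integral is A²·[π·λ^3] = 1, fixing A².
In terms of u = r/λ (A², 4π and the length scale all cancel between numerator and denominator), P = [∫_{1.5}^{∞} u^2·e^(-2·u) du] / [∫_{0}^{∞} u^2·e^(-2·u) du].
With ∫ u^2·e^(-2·u) du = -(2·u^2 + 2·u + 1)·e^(-2·u)/4 + C, the region integral is 17·e^(-3)/8 and the full one is 1/4.
The region integral divided by the full integral gives P = 0.42319.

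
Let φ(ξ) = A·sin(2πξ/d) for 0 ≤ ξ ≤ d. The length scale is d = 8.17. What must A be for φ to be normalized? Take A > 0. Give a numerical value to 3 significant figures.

We need A² ∫|f|² dξ = 1, taking the integral from 0 to d.
With ∫₀^d sin²(nπξ/d) dξ = d/2, with φ = A·sin(2πξ/d), the integral evaluates to A²·[d/2].
Hence A² = 1/[d/2].
Substituting d = 8.17 gives A² = 0.2448, so A = 0.4948.

A ≈ 0.495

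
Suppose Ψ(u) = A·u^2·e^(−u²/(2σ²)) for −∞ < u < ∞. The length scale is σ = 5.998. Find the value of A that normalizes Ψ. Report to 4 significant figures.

Normalization requires ∫|Ψ|² du = 1, integrated from −∞ to ∞.
Using the Gaussian integral ∫_{−∞}^{∞} e^(−αu²) du = √(π/α), the integral (without the A² prefactor) comes out to 3·√(π)·σ^5/4.
Substituting σ = 5.998 gives A² = 0.000096902, so A = 0.0098439.

A ≈ 0.009844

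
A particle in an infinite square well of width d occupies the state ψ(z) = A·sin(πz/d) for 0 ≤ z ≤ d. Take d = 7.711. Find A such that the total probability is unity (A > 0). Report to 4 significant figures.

We need A² ∫|f|² dz = 1, taking the integral from 0 to d.
The integral (without the A² prefactor) comes out to d/2.
Setting this equal to 1 gives A² = 1/(d/2).
Substituting d = 7.711 gives A² = 0.25937, so A = 0.50928.

A ≈ 0.5093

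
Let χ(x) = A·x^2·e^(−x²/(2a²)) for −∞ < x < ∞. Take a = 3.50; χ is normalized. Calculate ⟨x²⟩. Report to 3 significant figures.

⟨x²⟩ = ∫ x^2 |χ|² dx over the full domain.
Using the Gaussian integral ∫_{−∞}^{∞} e^(−αx²) dx = √(π/α), evaluating both integrals, ⟨x²⟩ = 5·a^2/2.
Putting a = 3.50 gives 30.63.

⟨x^2⟩ ≈ 30.6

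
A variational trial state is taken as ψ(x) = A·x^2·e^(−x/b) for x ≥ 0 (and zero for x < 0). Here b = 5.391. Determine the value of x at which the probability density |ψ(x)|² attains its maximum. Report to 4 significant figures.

Set d/dx [|ψ(x)|²] = 0 and solve for x > 0.
Solving yields x = 2·b.
With b = 5.391, the most probable position is 10.782.

x ≈ 10.78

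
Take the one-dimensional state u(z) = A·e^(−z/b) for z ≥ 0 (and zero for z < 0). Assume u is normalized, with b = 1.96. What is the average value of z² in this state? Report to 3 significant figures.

⟨z^2⟩ ≈ 1.92

By definition ⟨z²⟩ = ∫ z^2 |u(z)|² dz.
The ratio of the moment integral to the normalization integral gives ⟨z²⟩ = b^2/2.
Putting b = 1.96 gives 1.921.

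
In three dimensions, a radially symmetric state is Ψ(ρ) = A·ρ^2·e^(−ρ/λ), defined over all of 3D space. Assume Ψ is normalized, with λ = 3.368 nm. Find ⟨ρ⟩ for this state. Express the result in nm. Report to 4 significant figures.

By definition ⟨ρ⟩ = ∫ ρ |Ψ(ρ)|² 4πρ² dρ.
The ratio of the moment integral to the normalization integral gives ⟨ρ⟩ = 7·λ/2.
Putting λ = 3.368 gives 11.788.

⟨ρ⟩ ≈ 11.79 nm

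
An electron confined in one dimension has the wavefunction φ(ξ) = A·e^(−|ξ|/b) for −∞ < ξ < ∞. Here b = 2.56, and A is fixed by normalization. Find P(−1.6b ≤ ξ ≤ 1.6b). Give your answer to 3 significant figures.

P ≈ 0.959

|φ|² is the probability density, so P = ∫_{−1.6b}^{1.6b} |φ|² dξ.
With A² fixed by ∫|φ|² = 1, i.e. A² = (b)^(−1), substitute and integrate.
By symmetry take twice the ξ ≥ 0 contribution in numerator and denominator; the 2's cancel. In terms of u = ξ/b (A² and the length scale cancel between numerator and denominator), P = [∫_{0}^{1.6} e^(-2·u) du] / [∫_{0}^{∞} e^(-2·u) du].
Using ∫ e^(-2·u) du = -e^(-2·u)/2, the numerator is 1/2 - e^(-16/5)/2 and the denominator is 1/2.
This works out to P = 0.9592.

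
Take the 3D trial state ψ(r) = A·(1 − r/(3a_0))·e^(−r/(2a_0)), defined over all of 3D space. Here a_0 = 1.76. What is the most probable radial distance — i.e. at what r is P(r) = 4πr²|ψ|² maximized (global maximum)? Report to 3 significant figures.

The maximum of P(r) = 4πr²|ψ|² occurs where its derivative vanishes.
This gives r = a_0.
With a_0 = 1.76, the most probable radial distance is 1.760.

r ≈ 1.76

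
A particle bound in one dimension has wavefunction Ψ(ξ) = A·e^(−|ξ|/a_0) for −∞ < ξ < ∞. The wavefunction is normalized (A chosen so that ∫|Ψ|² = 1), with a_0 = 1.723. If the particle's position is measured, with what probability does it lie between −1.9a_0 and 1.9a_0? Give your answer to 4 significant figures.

P ≈ 0.9776

The probability is P = ∫ |Ψ|² dξ over [−1.9a_0, 1.9a_0].
With A² fixed by ∫|Ψ|² = 1, i.e. A² = (a_0)^(−1), substitute and integrate.
By symmetry take twice the ξ ≥ 0 contribution in numerator and denominator; the 2's cancel. Substituting u = ξ/a_0, A² and the length scale cancel in the ratio: P = ∫_{0}^{1.9} e^(-2·u) du / ∫_{0}^{∞} e^(-2·u) du.
With ∫ e^(-2·u) du = -e^(-2·u)/2 + C, the region integral is 1/2 - e^(-19/5)/2 and the full one is 1/2.
The result is P = 0.97763.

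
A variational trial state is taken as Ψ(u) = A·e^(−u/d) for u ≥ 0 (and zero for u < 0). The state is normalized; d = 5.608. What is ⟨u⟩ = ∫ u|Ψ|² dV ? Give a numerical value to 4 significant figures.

⟨u⟩ ≈ 2.804

The expectation value is the |Ψ|²-weighted average of u: ∫ u|Ψ|² du.
Since the A² factors cancel between numerator and denominator, ⟨u⟩ = d/2.
With d = 5.608, ⟨u⟩ = 2.8040.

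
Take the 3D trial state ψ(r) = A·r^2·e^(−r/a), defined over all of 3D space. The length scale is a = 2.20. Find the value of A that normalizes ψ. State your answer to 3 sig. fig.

Require ∫ |ψ|² 4πr² dr = 1 over the whole domain.
The angular integral contributes 4π, leaving ∫₀^∞ r²|ψ|² dr.
With ψ = A·r^2·e^(−r/a), the integral evaluates to A²·[45·π·a^7/2].
So A² = (45·π·a^7/2)^(−1).
With a = 2.20: A² = 0.00005672 and A = 0.007531.

A ≈ 0.00753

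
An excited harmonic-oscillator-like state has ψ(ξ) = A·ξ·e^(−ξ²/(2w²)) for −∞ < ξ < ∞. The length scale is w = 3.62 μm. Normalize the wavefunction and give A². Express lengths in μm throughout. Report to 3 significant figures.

A^2 ≈ 0.0238 μm^(-3)

We need A² ∫|f|² dξ = 1, taking the integral from −∞ to ∞.
Differentiating ∫e^(−αξ²) dξ = √(π/α) under α to get the higher moments, carrying out the integral gives A² · √(π)·w^3/2.
Setting this equal to 1 gives A² = 1/(√(π)·w^3/2).
Substituting w = 3.62 gives A² = 0.02379, so A = 0.1542.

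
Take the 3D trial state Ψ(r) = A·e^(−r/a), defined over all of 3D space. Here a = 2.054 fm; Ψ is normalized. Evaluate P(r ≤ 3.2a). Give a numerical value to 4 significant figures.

With dV = 4πr²dr, the probability is ∫|Ψ|² dV over r ≤ 3.2a.
The full normalization integral is A²·[π·a^3] = 1, fixing A².
Let u = r/a; then A², 4π and the length scale all cancel, so P = ∫_{0}^{3.2} u^2·e^(-2·u) du ÷ ∫_{0}^{∞} u^2·e^(-2·u) du.
Using ∫ u^2·e^(-2·u) du = -(2·u^2 + 2·u + 1)·e^(-2·u)/4, the numerator is 1/4 - 697·e^(-32/5)/100 and the denominator is 1/4.
The region integral divided by the full integral gives P = 0.95368.

P ≈ 0.9537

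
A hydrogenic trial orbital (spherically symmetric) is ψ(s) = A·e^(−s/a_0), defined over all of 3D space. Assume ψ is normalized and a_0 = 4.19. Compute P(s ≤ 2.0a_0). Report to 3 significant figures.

P ≈ 0.762

Integrate the radial probability density 4πs²|ψ|² over s ≤ 2.0a_0.
A² is fixed by ∫₀^∞ 4πs²|ψ|² ds = 1, i.e. A² = (π·a_0^3)^(−1).
Let u = s/a_0; then A², 4π and the length scale all cancel, so P = ∫_{0}^{2.0} u^2·e^(-2·u) du ÷ ∫_{0}^{∞} u^2·e^(-2·u) du.
Using ∫ u^2·e^(-2·u) du = -(2·u^2 + 2·u + 1)·e^(-2·u)/4, the numerator is 1/4 - 13·e^(-4)/4 and the denominator is 1/4.
Taking the ratio yields P = 0.7619.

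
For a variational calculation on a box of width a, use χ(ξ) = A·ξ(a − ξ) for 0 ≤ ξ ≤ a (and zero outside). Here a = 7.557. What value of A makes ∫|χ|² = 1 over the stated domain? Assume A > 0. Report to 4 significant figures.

Require ∫ |χ|² dξ = 1 over the whole domain.
Expanding the polynomial and integrating term by term, carrying out the integral gives A² · a^5/30.
Hence A² = 1/[a^5/30].
With a = 7.557: A² = 0.0012172 and A = 0.034889.

A ≈ 0.03489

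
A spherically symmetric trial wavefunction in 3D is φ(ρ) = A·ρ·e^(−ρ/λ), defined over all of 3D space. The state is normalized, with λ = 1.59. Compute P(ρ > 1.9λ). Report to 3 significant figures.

P ≈ 0.668

With dV = 4πρ²dρ, the probability is ∫|φ|² dV over ρ > 1.9λ.
The full normalization integral is A²·[3·π·λ^5] = 1, fixing A².
Substituting u = ρ/λ, A², 4π and the length scale all cancel in the ratio: P = ∫_{1.9}^{∞} u^4·e^(-2·u) du / ∫_{0}^{∞} u^4·e^(-2·u) du.
With ∫ u^4·e^(-2·u) du = -(u^4/2 + u^3 + 3·u^2/2 + 3·u/2 + 3/4)·e^(-2·u) + C, the region integral is ≈ 0.50088 and the full one is 3/4.
The region integral divided by the full integral gives P = 0.6678.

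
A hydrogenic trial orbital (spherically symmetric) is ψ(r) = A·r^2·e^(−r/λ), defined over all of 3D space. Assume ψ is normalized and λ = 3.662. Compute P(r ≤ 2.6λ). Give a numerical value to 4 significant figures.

P = ∫ |ψ|² 4πr² dr over r ≤ 2.6λ.
The full normalization integral is A²·[45·π·λ^7/2] = 1, fixing A².
Substituting u = r/λ, A², 4π and the length scale all cancel in the ratio: P = ∫_{0}^{2.6} u^6·e^(-2·u) du / ∫_{0}^{∞} u^6·e^(-2·u) du.
Using ∫ u^6·e^(-2·u) du = -(4·u^6 + 12·u^5 + 30·u^4 + 60·u^3 + 90·u^2 + 90·u + 45)·e^(-2·u)/8, the numerator is ≈ 1.50529 and the denominator is 45/8.
The region integral divided by the full integral gives P = 0.26761.

P ≈ 0.2676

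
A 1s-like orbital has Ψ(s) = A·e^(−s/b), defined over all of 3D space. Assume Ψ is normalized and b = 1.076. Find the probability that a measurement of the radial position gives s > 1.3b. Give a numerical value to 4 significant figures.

With dV = 4πs²ds, the probability is ∫|Ψ|² dV over s > 1.3b.
A² is fixed by ∫₀^∞ 4πs²|Ψ|² ds = 1, i.e. A² = (π·b^3)^(−1).
Let u = s/b; then A², 4π and the length scale all cancel, so P = ∫_{1.3}^{∞} u^2·e^(-2·u) du ÷ ∫_{0}^{∞} u^2·e^(-2·u) du.
Using ∫ u^2·e^(-2·u) du = -(2·u^2 + 2·u + 1)·e^(-2·u)/4, the numerator is 349·e^(-13/5)/200 and the denominator is 1/4.
The region integral divided by the full integral gives P = 0.51843.

P ≈ 0.5184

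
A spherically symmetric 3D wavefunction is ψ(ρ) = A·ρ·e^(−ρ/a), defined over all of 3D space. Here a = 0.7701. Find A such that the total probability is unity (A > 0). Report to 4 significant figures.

The normalization condition is ∫|ψ|² 4πρ² dρ = 1 from 0 to ∞.
The angular integral contributes 4π, leaving ∫₀^∞ ρ²|ψ|² dρ.
Using ∫₀^∞ ρⁿ e^(−αρ) dρ = n!/αⁿ⁺¹, the integral (without the A² prefactor) comes out to 3·π·a^5.
Hence A² = 1/[3·π·a^5].
Plugging in a = 0.7701 yields A = 0.62589.

A ≈ 0.6259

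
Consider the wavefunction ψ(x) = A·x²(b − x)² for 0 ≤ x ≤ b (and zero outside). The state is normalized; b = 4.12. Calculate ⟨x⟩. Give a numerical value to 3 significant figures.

The expectation value is the |ψ|²-weighted average of x: ∫ x|ψ|² dx.
Expanding the polynomial and integrating term by term, evaluating both integrals, ⟨x⟩ = b/2.
With b = 4.12, ⟨x⟩ = 2.060.

⟨x⟩ ≈ 2.06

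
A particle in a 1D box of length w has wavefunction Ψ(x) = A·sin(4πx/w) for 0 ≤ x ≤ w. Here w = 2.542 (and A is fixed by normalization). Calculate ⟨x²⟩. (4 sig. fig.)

By definition ⟨x²⟩ = ∫ x^2 |Ψ(x)|² dx.
Using sin²θ = (1 − cos 2θ)/2, since the A² factors cancel between numerator and denominator, ⟨x²⟩ = -w^2/(32·π^2) + w^2/3.
Putting w = 2.542 gives 2.1335.

⟨x^2⟩ ≈ 2.133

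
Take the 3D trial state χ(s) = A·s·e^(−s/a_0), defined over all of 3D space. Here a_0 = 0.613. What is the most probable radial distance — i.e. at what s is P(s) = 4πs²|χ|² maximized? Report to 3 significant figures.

s ≈ 1.23

Differentiate P(s) = 4πs²|χ|² with respect to s and set to zero.
Solving yields s = 2·a_0.
With a_0 = 0.613, the most probable radial distance is 1.226.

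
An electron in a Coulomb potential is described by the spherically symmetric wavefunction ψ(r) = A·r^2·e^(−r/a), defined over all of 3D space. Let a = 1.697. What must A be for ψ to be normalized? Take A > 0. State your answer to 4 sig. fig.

Require ∫ |ψ|² 4πr² dr = 1 over the whole domain.
In 3D with spherical symmetry the volume element is 4πr² dr.
The integral (without the A² prefactor) comes out to 45·π·a^7/2.
Plugging in a = 1.697 yields A = 0.018683.

A ≈ 0.01868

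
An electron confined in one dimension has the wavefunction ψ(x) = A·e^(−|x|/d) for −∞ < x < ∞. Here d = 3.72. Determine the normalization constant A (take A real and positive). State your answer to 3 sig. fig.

A ≈ 0.518

Require ∫ |ψ|² dx = 1 over the whole domain.
With ψ = A·e^(−|x|/d), the integral evaluates to A²·[d].
With d = 3.72: A² = 0.2688 and A = 0.5185.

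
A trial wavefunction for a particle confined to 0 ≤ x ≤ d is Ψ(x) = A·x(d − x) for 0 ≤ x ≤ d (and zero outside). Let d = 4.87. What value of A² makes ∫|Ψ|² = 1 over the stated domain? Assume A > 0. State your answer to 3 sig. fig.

We need A² ∫|f|² dx = 1, taking the integral from 0 to d.
Carrying out the integral gives A² · d^5/30.
Setting this equal to 1 gives A² = 1/(d^5/30).
With d = 4.87: A² = 0.01095 and A = 0.1046.

A^2 ≈ 0.0110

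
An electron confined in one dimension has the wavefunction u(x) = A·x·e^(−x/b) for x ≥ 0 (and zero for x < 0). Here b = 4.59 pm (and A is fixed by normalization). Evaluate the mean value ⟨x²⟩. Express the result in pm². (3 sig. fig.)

The expectation value is the |u|²-weighted average of x^2: ∫ x^2|u|² dx.
Recall ∫₀^∞ x^m e^(−x/β) dx = m!·β^(m+1), evaluating both integrals, ⟨x²⟩ = 3·b^2.
With b = 4.59, ⟨x^2⟩ = 63.20.

⟨x^2⟩ ≈ 63.2 pm^2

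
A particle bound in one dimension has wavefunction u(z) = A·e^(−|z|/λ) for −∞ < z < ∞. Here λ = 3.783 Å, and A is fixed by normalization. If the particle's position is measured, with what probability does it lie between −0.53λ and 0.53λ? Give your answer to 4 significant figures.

P = ∫_{−0.53λ}^{0.53λ} |u(z)|² dz.
With A² fixed by ∫|u|² = 1, i.e. A² = (λ)^(−1), substitute and integrate.
By symmetry take twice the z ≥ 0 contribution in numerator and denominator; the 2's cancel. Let t = z/λ; then A² and the length scale cancel, so P = ∫_{0}^{0.53} e^(-2·t) dt ÷ ∫_{0}^{∞} e^(-2·t) dt.
Using ∫ e^(-2·t) dt = -e^(-2·t)/2, the numerator is 1/2 - e^(-53/50)/2 and the denominator is 1/2.
This works out to P = 0.65354.

P ≈ 0.6535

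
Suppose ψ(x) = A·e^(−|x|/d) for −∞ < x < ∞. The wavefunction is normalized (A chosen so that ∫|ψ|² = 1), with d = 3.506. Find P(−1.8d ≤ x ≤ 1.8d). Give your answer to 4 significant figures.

P ≈ 0.9727

|ψ|² is the probability density, so P = ∫_{−1.8d}^{1.8d} |ψ|² dx.
With A² fixed by ∫|ψ|² = 1, i.e. A² = (d)^(−1), substitute and integrate.
By symmetry take twice the x ≥ 0 contribution in numerator and denominator; the 2's cancel. Let u = x/d; then A² and the length scale cancel, so P = ∫_{0}^{1.8} e^(-2·u) du ÷ ∫_{0}^{∞} e^(-2·u) du.
Using ∫ e^(-2·u) du = -e^(-2·u)/2, the numerator is 1/2 - e^(-18/5)/2 and the denominator is 1/2.
The result is P = 0.97268.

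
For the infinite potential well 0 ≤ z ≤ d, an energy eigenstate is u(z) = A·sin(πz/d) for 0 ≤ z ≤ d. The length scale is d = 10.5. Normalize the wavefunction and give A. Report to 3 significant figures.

Require ∫ |u|² dz = 1 over the whole domain.
With ∫₀^d sin²(nπz/d) dz = d/2, the integral (without the A² prefactor) comes out to d/2.
Hence A² = 1/[d/2].
Substituting d = 10.5 gives A² = 0.1905, so A = 0.4364.

A ≈ 0.436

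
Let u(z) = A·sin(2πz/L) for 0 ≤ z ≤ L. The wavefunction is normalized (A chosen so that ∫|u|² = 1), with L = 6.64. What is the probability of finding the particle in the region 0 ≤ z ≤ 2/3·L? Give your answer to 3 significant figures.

P = ∫_{0}^{2/3·L} |u(z)|² dz.
With A² fixed by ∫|u|² = 1, i.e. A² = (L/2)^(−1), substitute and integrate.
Substituting t = z/L, A² and the length scale cancel in the ratio: P = ∫_{0}^{2/3} sin(2·π·t)^2 dt / ∫_{0}^{1} sin(2·π·t)^2 dt.
An antiderivative of sin(2·π·t)^2 is t/2 - sin(4·π·t)/(8·π); evaluating from 0 to 2/3 gives -√(3)/(16·π) + 1/3, while the full integral is 1/2.
This works out to P = -√(3)/(8·π) + 2/3.

P ≈ 0.598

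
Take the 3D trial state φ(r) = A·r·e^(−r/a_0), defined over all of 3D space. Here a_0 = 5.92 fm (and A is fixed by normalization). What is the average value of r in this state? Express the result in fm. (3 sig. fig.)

⟨r⟩ ≈ 14.8 fm

⟨r⟩ = ∫ r |φ|² 4πr² dr over the full domain.
Using ∫₀^∞ rⁿ e^(−αr) dr = n!/αⁿ⁺¹, evaluating both integrals, ⟨r⟩ = 5·a_0/2.
With a_0 = 5.92, ⟨r⟩ = 14.80.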